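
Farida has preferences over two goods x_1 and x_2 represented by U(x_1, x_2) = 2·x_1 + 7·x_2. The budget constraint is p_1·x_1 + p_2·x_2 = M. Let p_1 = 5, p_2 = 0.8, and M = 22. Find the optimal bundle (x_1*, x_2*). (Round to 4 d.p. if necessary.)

x_1* = 0, x_2* = 27.5

Linear utility — the consumer picks whichever good has higher MU/price: 2/5 = 0.4 vs 7/0.8 = 8.75.
x_2 gives more utility per dollar, so spend all income on x_2: x_2* = M/p_2, x_1* = 0.
Numerically: x_1* = 0, x_2* = 27.5.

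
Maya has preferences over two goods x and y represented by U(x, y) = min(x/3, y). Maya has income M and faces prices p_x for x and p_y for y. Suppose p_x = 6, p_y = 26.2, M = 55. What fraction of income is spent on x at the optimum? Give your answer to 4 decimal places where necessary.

With perfect complements, no substitution: consume in ratio x:y = 3:1.
Budget: p_x·x + p_y·(1/3)·x = M, so (3·p_x + p_y)·x = 3·M.
Demand: x*(p_x,p_y,M) = 3·M/(3·p_x + p_y), y* = M/(3·p_x + p_y).
Here 3·6 + 26.2 = 44.2, giving x* = 3.733 and y* = 1.2443.
Expenditure on x: 6·3.733 = 22.3982; share = 0.4072.

share on x = 0.4072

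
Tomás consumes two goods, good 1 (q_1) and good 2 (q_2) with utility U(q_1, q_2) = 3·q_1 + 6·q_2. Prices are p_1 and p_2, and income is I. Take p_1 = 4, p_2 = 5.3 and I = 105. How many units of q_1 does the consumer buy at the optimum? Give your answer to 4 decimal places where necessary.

q_1* = 0

Linear utility — the consumer picks whichever good has higher MU/price: 3/4 = 0.75 vs 6/5.3 = 1.1321.
q_2 gives more utility per dollar, so spend all income on q_2: q_2* = I/p_2, q_1* = 0.
Numerically: q_1* = 0, q_2* = 19.8113.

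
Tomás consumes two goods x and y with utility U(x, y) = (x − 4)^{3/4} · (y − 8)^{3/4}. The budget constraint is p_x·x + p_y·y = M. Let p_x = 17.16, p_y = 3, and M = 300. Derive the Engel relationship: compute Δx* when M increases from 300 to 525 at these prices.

Let x' = x−4, y' = y−8. MRS = y'/x' = p_x/p_y.
After buying the subsistence bundle (4, 8), a share 0.5 of the remaining income goes to x: x* = 4 + 0.5·(M − 4p_x − 8p_y)/p_x.
Discretionary income = 300 − 4·17.16 − 8·3 = 207.36; x* = 4 + 0.5·207.36/17.16 = 10.042.
At M' = 525: x* = 16.5979. Change: 16.5979 − 10.042 = 6.5559.

Δx* = 6.5559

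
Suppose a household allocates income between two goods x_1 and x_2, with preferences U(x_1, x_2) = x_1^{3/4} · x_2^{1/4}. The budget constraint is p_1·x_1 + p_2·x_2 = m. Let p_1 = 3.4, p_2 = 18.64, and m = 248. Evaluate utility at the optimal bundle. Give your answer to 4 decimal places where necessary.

V = 27.1651

Tangency: MRS = 3·x_2/x_1 = p_1/p_2.
Rearranging, p_2·x_2 = (1/3)·p_1·x_1. Substituting into the budget gives p_1·x_1·(1 + (1/3)) = m.
Demand: x_1*(p_1,p_2,m) = 0.75·m/p_1 and x_2* = 0.25·m/p_2.
At p_1=3.4, p_2=18.64, m=248: x_1* = 0.75·248/3.4 = 54.7059, x_2* = 3.3262.
Utility at the optimum: U(54.7059, 3.3262) = 27.1651.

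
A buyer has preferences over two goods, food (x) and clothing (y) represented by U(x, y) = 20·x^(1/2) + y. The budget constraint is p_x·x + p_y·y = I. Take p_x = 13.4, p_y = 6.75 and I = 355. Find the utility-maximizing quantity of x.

Solve: √x = 10·p_y/p_x, so x*(p_x,p_y) = (10·p_y/p_x)², and y* = (I − p_x·x*)/p_y.
Plugging in: x* = (10·6.75/13.4)² = 25.3745.

x* = 25.3745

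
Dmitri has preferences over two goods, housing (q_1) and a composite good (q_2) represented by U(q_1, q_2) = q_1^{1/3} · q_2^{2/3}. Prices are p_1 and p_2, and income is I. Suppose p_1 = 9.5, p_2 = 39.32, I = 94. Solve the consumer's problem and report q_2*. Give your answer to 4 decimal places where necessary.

q_2* = 1.5938

Tangency: MRS = (1/2)·q_2/q_1 = p_1/p_2.
So 1/3·p_2·q_2 = 2/3·p_1·q_1; combined with the budget, a share 1/3 of income goes to q_1.
Demand: q_1*(p_1,p_2,I) = 1/3·I/p_1 and q_2* = 2/3·I/p_2.
At p_1=9.5, p_2=39.32, I=94: q_2* = 2/3·94/39.32 = 1.5938.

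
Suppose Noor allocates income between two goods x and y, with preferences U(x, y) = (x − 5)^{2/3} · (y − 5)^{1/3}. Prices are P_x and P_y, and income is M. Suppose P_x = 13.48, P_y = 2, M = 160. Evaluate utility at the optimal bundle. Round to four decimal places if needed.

V = 6.1246

MRS = 2·(y−5)/(x−5). Tangency with P_x/P_y gives y−5 = (1/2)·(P_x/P_y)·(x−5).
After buying the subsistence bundle (5, 5), a share 2/3 of the remaining income goes to x: x* = 5 + 2/3·(M − 5P_x − 5P_y)/P_x.
Discretionary income = 160 − 5·13.48 − 5·2 = 82.6; x* = 5 + 2/3·82.6/13.48 = 9.0851; y* = 5 + 1/3·82.6/2 = 18.7667.
Utility at the optimum: U(9.0851, 18.7667) = 6.1246.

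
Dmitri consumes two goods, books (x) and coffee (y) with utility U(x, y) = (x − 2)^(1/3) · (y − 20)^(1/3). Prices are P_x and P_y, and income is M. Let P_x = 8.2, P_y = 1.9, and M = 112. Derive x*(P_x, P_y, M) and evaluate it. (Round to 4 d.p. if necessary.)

x* = 5.5122

This is Cobb-Douglas in (x−2, y−20): tangency gives 1/3·P_y·(y−20) = 1/3·P_x·(x−2).
Substituting into the budget: x* = 2 + 0.5·(M − 2·P_x − 20·P_y)/P_x, and y* = 20 + 0.5·(…)/P_y.
Discretionary income = 112 − 2·8.2 − 20·1.9 = 57.6; x* = 2 + 0.5·57.6/8.2 = 5.5122.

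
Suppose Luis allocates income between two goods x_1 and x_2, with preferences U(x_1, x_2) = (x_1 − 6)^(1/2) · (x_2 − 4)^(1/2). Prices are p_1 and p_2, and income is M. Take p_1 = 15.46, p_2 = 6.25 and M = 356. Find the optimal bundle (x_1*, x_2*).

MRS = (x_2−4)/(x_1−6). Tangency with p_1/p_2 gives x_2−4 = (p_1/p_2)·(x_1−6).
After buying the subsistence bundle (6, 4), a share 0.5 of the remaining income goes to x_1: x_1* = 6 + 0.5·(M − 6p_1 − 4p_2)/p_1.
Discretionary income = 356 − 6·15.46 − 4·6.25 = 238.24; x_1* = 6 + 0.5·238.24/15.46 = 13.705; x_2* = 4 + 0.5·238.24/6.25 = 23.0592.

x_1* = 13.705, x_2* = 23.0592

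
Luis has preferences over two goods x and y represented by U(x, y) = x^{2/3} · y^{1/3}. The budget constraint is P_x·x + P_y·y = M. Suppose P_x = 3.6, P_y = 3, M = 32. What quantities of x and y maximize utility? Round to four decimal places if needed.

MU_x/MU_y = (2/3·y)/(1/3·x); tangency sets this equal to P_x/P_y.
So 2/3·P_y·y = 1/3·P_x·x; combined with the budget, a share 2/3 of income goes to x.
Demand: x*(P_x,P_y,M) = 2/3·M/P_x and y* = 1/3·M/P_y.
At P_x=3.6, P_y=3, M=32: x* = 2/3·32/3.6 = 5.9259, y* = 3.5556.

x* = 5.9259, y* = 3.5556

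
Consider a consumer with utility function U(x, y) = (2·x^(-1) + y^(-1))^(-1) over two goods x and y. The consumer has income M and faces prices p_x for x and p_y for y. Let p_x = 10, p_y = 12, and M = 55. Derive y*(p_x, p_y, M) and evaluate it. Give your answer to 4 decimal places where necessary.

y* = 2.0006

MRS = MU_x/MU_y = 2·(y/x)^(2). Set equal to p_x/p_y.
Solve for the ratio: y/x = [(1/2)·p_x/p_y]^(0.5).
With the ratio pinned down, the budget gives x* = M/(p_x + p_y·(y/x)) and y* = (y/x)·x*.
Numerically y/x = 0.645497, so x* = 55/(10 + 12·0.645497) = 3.0993 and y* = 0.645497·3.0993 = 2.0006.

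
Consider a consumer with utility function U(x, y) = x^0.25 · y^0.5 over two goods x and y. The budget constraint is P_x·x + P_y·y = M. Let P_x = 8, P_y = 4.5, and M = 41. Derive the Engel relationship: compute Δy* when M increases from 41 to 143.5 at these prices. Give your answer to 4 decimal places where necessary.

Tangency: MRS = (1/2)·y/x = P_x/P_y.
Rearranging, P_y·y = 2·P_x·x. Substituting into the budget gives P_x·x·(1 + 2) = M.
Demand: x*(P_x,P_y,M) = 1/3·M/P_x and y* = 2/3·M/P_y.
At P_x=8, P_y=4.5, M=41: y* = 2/3·41/4.5 = 6.0741.
At M' = 143.5: y* = 21.2593. Change: 21.2593 − 6.0741 = 15.1852.

Δy* = 15.1852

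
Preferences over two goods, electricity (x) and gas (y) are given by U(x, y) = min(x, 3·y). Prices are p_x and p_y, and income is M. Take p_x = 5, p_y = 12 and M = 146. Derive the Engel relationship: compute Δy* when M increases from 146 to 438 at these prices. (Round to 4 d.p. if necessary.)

Δy* = 10.8148

Leontief preferences: the optimum is at the kink where x/3 = y/1, i.e. y = (1/3)·x.
Budget: p_x·x + p_y·(1/3)·x = M, so (3·p_x + p_y)·x = 3·M.
Demand: x*(p_x,p_y,M) = 3·M/(3·p_x + p_y), y* = M/(3·p_x + p_y).
Here 3·5 + 12 = 27, giving y* = 5.4074.
At M' = 438: y* = 16.2222. Change: 16.2222 − 5.4074 = 10.8148.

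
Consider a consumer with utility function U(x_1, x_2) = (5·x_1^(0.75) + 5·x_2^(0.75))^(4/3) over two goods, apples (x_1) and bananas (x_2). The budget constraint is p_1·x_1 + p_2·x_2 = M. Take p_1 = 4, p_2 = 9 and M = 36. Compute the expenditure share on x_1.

MU_x_1 ∝ 5·x_1^(-0.25), MU_x_2 ∝ 5·x_2^(-0.25), so MRS = (x_2/x_1)^(0.25) = p_1/p_2.
Solve for the ratio: x_2/x_1 = [p_1/p_2]^(4).
With the ratio pinned down, the budget gives x_1* = M/(p_1 + p_2·(x_2/x_1)) and x_2* = (x_2/x_1)·x_1*.
Numerically x_2/x_1 = 0.039018, so x_1* = 36/(4 + 9·0.039018) = 8.2736 and x_2* = 0.039018·8.2736 = 0.3228.
Expenditure on x_1: 4·8.2736 = 33.0946; share = 0.9193.

share on x_1 = 0.9193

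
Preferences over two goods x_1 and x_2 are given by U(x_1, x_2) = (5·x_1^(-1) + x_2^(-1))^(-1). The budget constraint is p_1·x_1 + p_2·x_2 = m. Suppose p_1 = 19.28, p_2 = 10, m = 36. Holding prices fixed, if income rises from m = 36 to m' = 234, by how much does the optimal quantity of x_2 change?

With the ratio pinned down, the budget gives x_1* = m/(p_1 + p_2·(x_2/x_1)) and x_2* = (x_2/x_1)·x_1*.
Numerically x_2/x_1 = 0.620967, so x_1* = 36/(19.28 + 10·0.620967) = 1.4123 and x_2* = 0.620967·1.4123 = 0.877.
At m' = 234: x_2* = 5.7006. Change: 5.7006 − 0.877 = 4.8236.

Δx_2* = 4.8236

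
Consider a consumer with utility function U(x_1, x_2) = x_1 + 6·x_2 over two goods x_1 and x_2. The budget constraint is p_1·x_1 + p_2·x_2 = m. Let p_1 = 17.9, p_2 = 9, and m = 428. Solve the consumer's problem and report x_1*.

Linear utility — the consumer picks whichever good has higher MU/price: 1/17.9 = 0.0559 vs 6/9 = 0.6667.
x_2 gives more utility per dollar, so spend all income on x_2: x_2* = m/p_2, x_1* = 0.
Numerically: x_1* = 0, x_2* = 47.5556.

x_1* = 0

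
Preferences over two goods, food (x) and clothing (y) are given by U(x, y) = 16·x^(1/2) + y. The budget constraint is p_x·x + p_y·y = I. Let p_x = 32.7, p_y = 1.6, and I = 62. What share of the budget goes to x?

share on x = 0.0808

Set MRS = p_x/p_y: 8·x^(−1/2) = p_x/p_y.
Thus x* = (8·p_y/p_x)² — independent of I — with the rest of income spent on y.
Plugging in: x* = (8·1.6/32.7)² = 0.1532, y* = 35.6185.
Expenditure on x: 32.7·0.1532 = 5.0104; share = 0.0808.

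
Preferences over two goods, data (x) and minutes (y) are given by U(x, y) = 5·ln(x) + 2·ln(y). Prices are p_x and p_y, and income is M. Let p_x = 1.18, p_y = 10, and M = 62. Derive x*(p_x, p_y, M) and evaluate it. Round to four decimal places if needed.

x* = 37.5303

Tangency: MRS = (5/2)·y/x = p_x/p_y.
So 5·p_y·y = 2·p_x·x; combined with the budget, a share 5/7 of income goes to x.
Demand: x*(p_x,p_y,M) = 5/7·M/p_x and y* = 2/7·M/p_y.
At p_x=1.18, p_y=10, M=62: x* = 5/7·62/1.18 = 37.5303.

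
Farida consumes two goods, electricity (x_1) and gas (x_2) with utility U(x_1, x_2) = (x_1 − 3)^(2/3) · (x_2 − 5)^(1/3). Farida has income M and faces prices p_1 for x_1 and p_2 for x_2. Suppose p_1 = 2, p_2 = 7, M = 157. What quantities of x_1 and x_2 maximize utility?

Let x_1' = x_1−3, x_2' = x_2−5. MRS = 2·x_2'/x_1' = p_1/p_2.
Substituting into the budget: x_1* = 3 + 2/3·(M − 3·p_1 − 5·p_2)/p_1, and x_2* = 5 + 1/3·(…)/p_2.
Discretionary income = 157 − 3·2 − 5·7 = 116; x_1* = 3 + 2/3·116/2 = 41.6667; x_2* = 5 + 1/3·116/7 = 10.5238.

x_1* = 41.6667, x_2* = 10.5238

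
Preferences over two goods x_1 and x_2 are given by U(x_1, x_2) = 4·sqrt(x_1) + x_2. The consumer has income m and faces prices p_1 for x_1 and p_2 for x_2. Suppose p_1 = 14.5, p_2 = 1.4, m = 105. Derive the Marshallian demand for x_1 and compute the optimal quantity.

Utility is quasi-linear in x_2; the FOC for x_1 is 2/√x_1 = p_1/p_2.
Solve: √x_1 = 2·p_2/p_1, so x_1*(p_1,p_2) = (2·p_2/p_1)², and x_2* = (m − p_1·x_1*)/p_2.
Plugging in: x_1* = (2·1.4/14.5)² = 0.0373.

x_1* = 0.0373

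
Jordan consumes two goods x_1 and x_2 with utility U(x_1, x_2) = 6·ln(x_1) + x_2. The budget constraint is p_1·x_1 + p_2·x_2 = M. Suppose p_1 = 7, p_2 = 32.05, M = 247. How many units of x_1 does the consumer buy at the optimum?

Set MRS = p_1/p_2: (6/x_1)/1 = p_1/p_2.
So x_1*(p_1,p_2) = 6·p_2/p_1, independent of income; and x_2* = (M − 6·p_2)/p_2.
At the given prices: x_1* = 6·32.05/7 = 27.4714.

x_1* = 27.4714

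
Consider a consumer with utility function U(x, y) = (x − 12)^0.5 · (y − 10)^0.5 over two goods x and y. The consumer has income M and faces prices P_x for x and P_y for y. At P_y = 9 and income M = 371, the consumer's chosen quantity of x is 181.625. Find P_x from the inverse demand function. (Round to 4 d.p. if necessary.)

P_x = 0.8

This is Cobb-Douglas in (x−12, y−10): tangency gives 0.5·P_y·(y−10) = 0.5·P_x·(x−12).
Substituting into the budget: x* = 12 + 0.5·(M − 12·P_x − 10·P_y)/P_x, and y* = 10 + 0.5·(…)/P_y.
Set x* = 181.625 in the demand function and solve for P_x: P_x = 0.8.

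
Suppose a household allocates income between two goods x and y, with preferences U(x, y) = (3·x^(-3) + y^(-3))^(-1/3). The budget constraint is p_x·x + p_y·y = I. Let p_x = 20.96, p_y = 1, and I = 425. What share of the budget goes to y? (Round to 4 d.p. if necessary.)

share on y = 0.072

MRS = MU_x/MU_y = 3·(y/x)^(4). Set equal to p_x/p_y.
Hence y/x = ((1/3)·p_x/p_y)^(1/(4)), i.e. raised to the 0.25 power.
Substitute y = (y/x)·x into the budget: x* = I/(p_x + p_y·(y/x)).
Numerically y/x = 1.625801, so x* = 425/(20.96 + 1·1.625801) = 18.8171 and y* = 1.625801·18.8171 = 30.5929.
Expenditure on y: 1·30.5929 = 30.5929; share = 0.072.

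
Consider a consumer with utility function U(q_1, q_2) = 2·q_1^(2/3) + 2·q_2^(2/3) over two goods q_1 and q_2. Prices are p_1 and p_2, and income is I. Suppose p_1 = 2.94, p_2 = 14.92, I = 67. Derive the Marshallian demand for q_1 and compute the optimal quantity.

Substitute q_2 = (q_2/q_1)·q_1 into the budget: q_1* = I/(p_1 + p_2·(q_2/q_1)).
Numerically q_2/q_1 = 0.007651, so q_1* = 67/(2.94 + 14.92·0.007651) = 21.9373.

q_1* = 21.9373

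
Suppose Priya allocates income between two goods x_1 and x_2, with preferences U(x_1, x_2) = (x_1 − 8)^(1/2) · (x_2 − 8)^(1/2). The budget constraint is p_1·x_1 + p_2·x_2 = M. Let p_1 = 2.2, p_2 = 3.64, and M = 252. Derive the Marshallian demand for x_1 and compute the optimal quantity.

x_1* = 54.6545

Let x_1' = x_1−8, x_2' = x_2−8. MRS = x_2'/x_1' = p_1/p_2.
Substituting into the budget: x_1* = 8 + 0.5·(M − 8·p_1 − 8·p_2)/p_1, and x_2* = 8 + 0.5·(…)/p_2.
Discretionary income = 252 − 8·2.2 − 8·3.64 = 205.28; x_1* = 8 + 0.5·205.28/2.2 = 54.6545.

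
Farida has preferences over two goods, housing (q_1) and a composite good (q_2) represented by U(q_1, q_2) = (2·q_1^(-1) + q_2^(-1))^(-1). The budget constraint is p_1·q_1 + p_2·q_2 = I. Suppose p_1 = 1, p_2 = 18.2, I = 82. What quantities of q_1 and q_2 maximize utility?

MU_q_1 ∝ 2·q_1^(-2), MU_q_2 ∝ q_2^(-2), so MRS = 2·(q_2/q_1)^(2) = p_1/p_2.
Solve for the ratio: q_2/q_1 = [(1/2)·p_1/p_2]^(0.5).
With the ratio pinned down, the budget gives q_1* = I/(p_1 + p_2·(q_2/q_1)) and q_2* = (q_2/q_1)·q_1*.
Numerically q_2/q_1 = 0.165748, so q_1* = 82/(1 + 18.2·0.165748) = 20.4152 and q_2* = 0.165748·20.4152 = 3.3838.

q_1* = 20.4152, q_2* = 3.3838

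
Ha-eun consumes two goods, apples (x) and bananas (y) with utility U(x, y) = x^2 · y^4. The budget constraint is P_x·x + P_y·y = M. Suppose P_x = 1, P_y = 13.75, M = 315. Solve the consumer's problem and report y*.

y* = 15.2727

Demand: x*(P_x,P_y,M) = 1/3·M/P_x and y* = 2/3·M/P_y.
At P_x=1, P_y=13.75, M=315: y* = 2/3·315/13.75 = 15.2727.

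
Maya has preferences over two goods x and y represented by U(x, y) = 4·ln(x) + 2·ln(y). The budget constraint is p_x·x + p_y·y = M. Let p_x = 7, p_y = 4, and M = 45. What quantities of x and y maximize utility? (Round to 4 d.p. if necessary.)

x* = 4.2857, y* = 3.75

Tangency: MRS = 2·y/x = p_x/p_y.
Rearranging, p_y·y = (1/2)·p_x·x. Substituting into the budget gives p_x·x·(1 + (1/2)) = M.
Demand: x*(p_x,p_y,M) = 2/3·M/p_x and y* = 1/3·M/p_y.
At p_x=7, p_y=4, M=45: x* = 2/3·45/7 = 4.2857, y* = 3.75.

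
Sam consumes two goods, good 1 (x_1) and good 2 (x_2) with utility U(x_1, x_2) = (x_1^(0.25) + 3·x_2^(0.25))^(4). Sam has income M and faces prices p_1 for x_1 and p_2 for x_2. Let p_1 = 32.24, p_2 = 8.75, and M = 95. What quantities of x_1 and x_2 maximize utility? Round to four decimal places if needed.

x_1* = 0.3835, x_2* = 9.444

MU_x_1 ∝ x_1^(-0.75), MU_x_2 ∝ 3·x_2^(-0.75), so MRS = (1/3)·(x_2/x_1)^(0.75) = p_1/p_2.
Hence x_2/x_1 = (3·p_1/p_2)^(1/(0.75)), i.e. raised to the 4/3 power.
Substitute x_2 = (x_2/x_1)·x_1 into the budget: x_1* = M/(p_1 + p_2·(x_2/x_1)).
Numerically x_2/x_1 = 24.62319, so x_1* = 95/(32.24 + 8.75·24.62319) = 0.3835 and x_2* = 24.62319·0.3835 = 9.444.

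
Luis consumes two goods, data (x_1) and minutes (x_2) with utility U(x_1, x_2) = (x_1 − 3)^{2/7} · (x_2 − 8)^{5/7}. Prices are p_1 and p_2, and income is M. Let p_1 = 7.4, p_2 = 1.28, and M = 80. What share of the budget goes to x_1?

share on x_1 = 0.4474

Let x_1' = x_1−3, x_2' = x_2−8. MRS = (2/5)·x_2'/x_1' = p_1/p_2.
After buying the subsistence bundle (3, 8), a share 2/7 of the remaining income goes to x_1: x_1* = 3 + 2/7·(M − 3p_1 − 8p_2)/p_1.
Discretionary income = 80 − 3·7.4 − 8·1.28 = 47.56; x_1* = 3 + 2/7·47.56/7.4 = 4.8363; x_2* = 8 + 5/7·47.56/1.28 = 34.5402.
Expenditure on x_1: 7.4·4.8363 = 35.7886; share = 0.4474.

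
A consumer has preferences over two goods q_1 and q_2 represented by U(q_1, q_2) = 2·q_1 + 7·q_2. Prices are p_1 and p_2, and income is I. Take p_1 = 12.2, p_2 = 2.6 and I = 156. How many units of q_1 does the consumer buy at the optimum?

q_1* = 0

Linear utility — the consumer picks whichever good has higher MU/price: 2/12.2 = 0.1639 vs 7/2.6 = 2.6923.
q_2 gives more utility per dollar, so spend all income on q_2: q_2* = I/p_2, q_1* = 0.
Numerically: q_1* = 0, q_2* = 60.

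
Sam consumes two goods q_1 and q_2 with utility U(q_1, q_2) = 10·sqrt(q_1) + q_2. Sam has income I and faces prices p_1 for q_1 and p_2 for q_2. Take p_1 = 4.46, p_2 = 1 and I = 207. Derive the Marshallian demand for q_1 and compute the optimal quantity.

Set MRS = p_1/p_2: 5·q_1^(−1/2) = p_1/p_2.
Solve: √q_1 = 5·p_2/p_1, so q_1*(p_1,p_2) = (5·p_2/p_1)², and q_2* = (I − p_1·q_1*)/p_2.
Plugging in: q_1* = (5·1/4.46)² = 1.2568.

q_1* = 1.2568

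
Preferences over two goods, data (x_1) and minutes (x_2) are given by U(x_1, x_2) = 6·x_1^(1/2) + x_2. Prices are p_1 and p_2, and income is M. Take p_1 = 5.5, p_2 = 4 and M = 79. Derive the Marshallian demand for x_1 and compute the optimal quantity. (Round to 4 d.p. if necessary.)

MU_x_1 = 3/√x_1, MU_x_2 = 1. Tangency: 3/√x_1 = p_1/p_2.
Thus x_1* = (3·p_2/p_1)² — independent of M — with the rest of income spent on x_2.
Plugging in: x_1* = (3·4/5.5)² = 4.7603.

x_1* = 4.7603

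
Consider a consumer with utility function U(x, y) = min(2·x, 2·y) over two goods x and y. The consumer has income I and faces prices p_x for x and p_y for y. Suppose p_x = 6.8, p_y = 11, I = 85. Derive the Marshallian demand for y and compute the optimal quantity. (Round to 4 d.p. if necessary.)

With perfect complements, no substitution: consume in ratio x:y = 2:2.
Budget: p_x·x + p_y·x = I, so (2·p_x + 2·p_y)·x = 2·I.
Demand: x*(p_x,p_y,I) = 2·I/(2·p_x + 2·p_y), y* = 2·I/(2·p_x + 2·p_y).
Here 2·6.8 + 2·11 = 35.6, giving y* = 4.7753.

y* = 4.7753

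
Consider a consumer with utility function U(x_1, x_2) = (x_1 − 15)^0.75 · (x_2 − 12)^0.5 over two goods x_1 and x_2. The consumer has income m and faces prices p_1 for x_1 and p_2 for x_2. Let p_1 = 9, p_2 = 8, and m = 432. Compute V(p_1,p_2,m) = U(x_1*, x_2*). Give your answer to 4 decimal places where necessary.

Let x_1' = x_1−15, x_2' = x_2−12. MRS = (3/2)·x_2'/x_1' = p_1/p_2.
Substituting into the budget: x_1* = 15 + 0.6·(m − 15·p_1 − 12·p_2)/p_1, and x_2* = 12 + 0.4·(…)/p_2.
Discretionary income = 432 − 15·9 − 12·8 = 201; x_1* = 15 + 0.6·201/9 = 28.4; x_2* = 12 + 0.4·201/8 = 22.05.
Utility at the optimum: U(28.4, 22.05) = 22.203.

V = 22.203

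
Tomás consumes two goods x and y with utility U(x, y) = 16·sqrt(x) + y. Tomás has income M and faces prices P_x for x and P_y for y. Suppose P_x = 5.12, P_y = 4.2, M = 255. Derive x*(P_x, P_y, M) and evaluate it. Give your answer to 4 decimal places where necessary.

x* = 43.0664

Set MRS = P_x/P_y: 8·x^(−1/2) = P_x/P_y.
Thus x* = (8·P_y/P_x)² — independent of M — with the rest of income spent on y.
Plugging in: x* = (8·4.2/5.12)² = 43.0664.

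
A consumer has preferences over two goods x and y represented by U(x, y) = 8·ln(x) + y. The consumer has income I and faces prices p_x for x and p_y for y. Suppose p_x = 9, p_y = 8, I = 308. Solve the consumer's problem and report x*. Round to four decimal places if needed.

x* = 7.1111

Set MRS = p_x/p_y: (8/x)/1 = p_x/p_y.
So x*(p_x,p_y) = 8·p_y/p_x, independent of income; and y* = (I − 8·p_y)/p_y.
At the given prices: x* = 8·8/9 = 7.1111.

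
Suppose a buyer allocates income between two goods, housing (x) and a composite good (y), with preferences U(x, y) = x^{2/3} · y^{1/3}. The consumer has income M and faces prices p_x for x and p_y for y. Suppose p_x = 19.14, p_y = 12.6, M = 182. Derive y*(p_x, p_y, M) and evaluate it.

y* = 4.8148

MU_x/MU_y = (2/3·y)/(1/3·x); tangency sets this equal to p_x/p_y.
So 2/3·p_y·y = 1/3·p_x·x; combined with the budget, a share 2/3 of income goes to x.
Demand: x*(p_x,p_y,M) = 2/3·M/p_x and y* = 1/3·M/p_y.
At p_x=19.14, p_y=12.6, M=182: y* = 1/3·182/12.6 = 4.8148.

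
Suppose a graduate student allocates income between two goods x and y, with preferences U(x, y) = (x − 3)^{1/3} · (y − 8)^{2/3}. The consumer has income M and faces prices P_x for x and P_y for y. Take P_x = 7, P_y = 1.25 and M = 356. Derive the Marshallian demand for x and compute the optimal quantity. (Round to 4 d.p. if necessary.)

x* = 18.4762

MRS = (1/2)·(y−8)/(x−3). Tangency with P_x/P_y gives y−8 = 2·(P_x/P_y)·(x−3).
After buying the subsistence bundle (3, 8), a share 1/3 of the remaining income goes to x: x* = 3 + 1/3·(M − 3P_x − 8P_y)/P_x.
Discretionary income = 356 − 3·7 − 8·1.25 = 325; x* = 3 + 1/3·325/7 = 18.4762.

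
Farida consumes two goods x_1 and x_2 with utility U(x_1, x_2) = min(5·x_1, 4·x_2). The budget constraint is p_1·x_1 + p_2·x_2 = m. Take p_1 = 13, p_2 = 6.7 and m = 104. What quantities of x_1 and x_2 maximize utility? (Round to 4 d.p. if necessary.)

x_1* = 4.8655, x_2* = 6.0819

With perfect complements, no substitution: consume in ratio x_1:x_2 = 4:5.
Budget: p_1·x_1 + p_2·(5/4)·x_1 = m, so (4·p_1 + 5·p_2)·x_1 = 4·m.
Demand: x_1*(p_1,p_2,m) = 4·m/(4·p_1 + 5·p_2), x_2* = 5·m/(4·p_1 + 5·p_2).
Here 4·13 + 5·6.7 = 85.5, giving x_1* = 4.8655 and x_2* = 6.0819.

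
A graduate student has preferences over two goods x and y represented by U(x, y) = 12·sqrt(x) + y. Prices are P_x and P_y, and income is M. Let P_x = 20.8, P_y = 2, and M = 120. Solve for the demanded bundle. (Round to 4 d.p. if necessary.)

MU_x = 6/√x, MU_y = 1. Tangency: 6/√x = P_x/P_y.
Solve: √x = 6·P_y/P_x, so x*(P_x,P_y) = (6·P_y/P_x)², and y* = (M − P_x·x*)/P_y.
Plugging in: x* = (6·2/20.8)² = 0.3328, y* = 56.5385.

x* = 0.3328, y* = 56.5385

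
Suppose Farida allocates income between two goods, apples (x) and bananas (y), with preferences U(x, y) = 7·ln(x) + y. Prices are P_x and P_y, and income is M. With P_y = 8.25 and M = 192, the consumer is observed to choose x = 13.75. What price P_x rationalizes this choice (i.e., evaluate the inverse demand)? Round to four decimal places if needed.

P_x = 4.2

Set MRS = P_x/P_y: (7/x)/1 = P_x/P_y.
So x*(P_x,P_y) = 7·P_y/P_x, independent of income; and y* = (M − 7·P_y)/P_y.
Set x* = 13.75 in the demand function and solve for P_x: P_x = 4.2.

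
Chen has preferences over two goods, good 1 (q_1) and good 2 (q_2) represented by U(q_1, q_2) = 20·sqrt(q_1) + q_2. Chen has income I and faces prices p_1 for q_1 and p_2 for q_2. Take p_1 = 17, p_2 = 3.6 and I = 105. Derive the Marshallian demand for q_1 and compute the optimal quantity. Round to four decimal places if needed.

Set MRS = p_1/p_2: 10·q_1^(−1/2) = p_1/p_2.
Solve: √q_1 = 10·p_2/p_1, so q_1*(p_1,p_2) = (10·p_2/p_1)², and q_2* = (I − p_1·q_1*)/p_2.
Plugging in: q_1* = (10·3.6/17)² = 4.4844.

q_1* = 4.4844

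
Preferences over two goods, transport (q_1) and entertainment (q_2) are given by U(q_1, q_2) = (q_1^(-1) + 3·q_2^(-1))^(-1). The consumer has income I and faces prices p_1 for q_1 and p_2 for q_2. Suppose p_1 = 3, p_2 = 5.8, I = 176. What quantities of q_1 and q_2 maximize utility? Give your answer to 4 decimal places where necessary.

q_1* = 17.2128, q_2* = 21.4417

Substitute q_2 = (q_2/q_1)·q_1 into the budget: q_1* = I/(p_1 + p_2·(q_2/q_1)).
Numerically q_2/q_1 = 1.245682, so q_1* = 176/(3 + 5.8·1.245682) = 17.2128 and q_2* = 1.245682·17.2128 = 21.4417.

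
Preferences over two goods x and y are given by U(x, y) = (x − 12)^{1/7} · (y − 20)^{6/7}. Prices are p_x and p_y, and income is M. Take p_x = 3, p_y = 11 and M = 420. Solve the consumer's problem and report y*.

MRS = (1/6)·(y−20)/(x−12). Tangency with p_x/p_y gives y−20 = 6·(p_x/p_y)·(x−12).
Substituting into the budget: x* = 12 + 1/7·(M − 12·p_x − 20·p_y)/p_x, and y* = 20 + 6/7·(…)/p_y.
Discretionary income = 420 − 12·3 − 20·11 = 164; y* = 20 + 6/7·164/11 = 32.7792.

y* = 32.7792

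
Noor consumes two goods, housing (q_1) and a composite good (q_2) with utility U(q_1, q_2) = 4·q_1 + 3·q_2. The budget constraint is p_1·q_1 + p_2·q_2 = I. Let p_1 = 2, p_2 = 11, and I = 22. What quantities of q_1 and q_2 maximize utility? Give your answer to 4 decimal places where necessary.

q_1* = 11, q_2* = 0

Linear utility — the consumer picks whichever good has higher MU/price: 4/2 = 2 vs 3/11 = 0.2727.
q_1 gives more utility per dollar, so spend all income on q_1: q_1* = I/p_1, q_2* = 0.
Numerically: q_1* = 11, q_2* = 0.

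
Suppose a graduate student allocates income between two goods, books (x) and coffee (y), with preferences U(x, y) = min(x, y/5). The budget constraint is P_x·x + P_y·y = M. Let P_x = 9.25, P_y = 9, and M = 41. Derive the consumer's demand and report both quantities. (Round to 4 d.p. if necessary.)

Leontief preferences: the optimum is at the kink where x/1 = y/5, i.e. y = 5·x.
Budget: P_x·x + P_y·5·x = M, so (P_x + 5·P_y)·x = M.
Demand: x*(P_x,P_y,M) = M/(P_x + 5·P_y), y* = 5·M/(P_x + 5·P_y).
Here 9.25 + 5·9 = 54.25, giving x* = 0.7558 and y* = 3.7788.

x* = 0.7558, y* = 3.7788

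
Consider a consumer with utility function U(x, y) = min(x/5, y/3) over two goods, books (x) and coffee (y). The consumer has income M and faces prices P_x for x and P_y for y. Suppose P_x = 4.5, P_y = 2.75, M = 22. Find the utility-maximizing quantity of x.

x* = 3.5772

With perfect complements, no substitution: consume in ratio x:y = 5:3.
Budget: P_x·x + P_y·(3/5)·x = M, so (5·P_x + 3·P_y)·x = 5·M.
Demand: x*(P_x,P_y,M) = 5·M/(5·P_x + 3·P_y), y* = 3·M/(5·P_x + 3·P_y).
Here 5·4.5 + 3·2.75 = 30.75, giving x* = 3.5772.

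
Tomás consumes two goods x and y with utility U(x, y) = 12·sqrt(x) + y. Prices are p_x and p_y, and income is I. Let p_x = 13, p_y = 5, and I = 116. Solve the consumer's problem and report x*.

x* = 5.3254

Utility is quasi-linear in y; the FOC for x is 6/√x = p_x/p_y.
Thus x* = (6·p_y/p_x)² — independent of I — with the rest of income spent on y.
Plugging in: x* = (6·5/13)² = 5.3254.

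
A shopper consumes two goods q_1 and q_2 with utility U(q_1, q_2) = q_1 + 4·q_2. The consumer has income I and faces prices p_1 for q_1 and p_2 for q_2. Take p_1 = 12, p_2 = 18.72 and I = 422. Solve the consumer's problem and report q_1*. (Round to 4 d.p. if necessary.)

q_2 gives more utility per dollar, so spend all income on q_2: q_2* = I/p_2, q_1* = 0.
Numerically: q_1* = 0, q_2* = 22.5427.

q_1* = 0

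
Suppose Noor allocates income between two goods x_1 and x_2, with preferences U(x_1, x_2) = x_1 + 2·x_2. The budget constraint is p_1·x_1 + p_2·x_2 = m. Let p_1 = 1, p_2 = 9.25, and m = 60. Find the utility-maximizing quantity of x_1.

x_1 gives more utility per dollar, so spend all income on x_1: x_1* = m/p_1, x_2* = 0.
Numerically: x_1* = 60, x_2* = 0.

x_1* = 60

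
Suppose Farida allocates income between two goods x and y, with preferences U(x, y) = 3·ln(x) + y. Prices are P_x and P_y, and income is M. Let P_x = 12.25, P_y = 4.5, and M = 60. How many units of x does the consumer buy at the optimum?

MU_x = 3/x, MU_y = 1. Tangency: 3/x = P_x/P_y.
So x*(P_x,P_y) = 3·P_y/P_x, independent of income; and y* = (M − 3·P_y)/P_y.
At the given prices: x* = 3·4.5/12.25 = 1.102.

x* = 1.102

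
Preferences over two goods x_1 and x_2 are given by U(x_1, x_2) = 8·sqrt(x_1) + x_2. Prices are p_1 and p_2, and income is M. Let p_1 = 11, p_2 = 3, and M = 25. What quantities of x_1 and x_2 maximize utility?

x_1* = 1.1901, x_2* = 3.9697

Utility is quasi-linear in x_2; the FOC for x_1 is 4/√x_1 = p_1/p_2.
Solve: √x_1 = 4·p_2/p_1, so x_1*(p_1,p_2) = (4·p_2/p_1)², and x_2* = (M − p_1·x_1*)/p_2.
Plugging in: x_1* = (4·3/11)² = 1.1901, x_2* = 3.9697.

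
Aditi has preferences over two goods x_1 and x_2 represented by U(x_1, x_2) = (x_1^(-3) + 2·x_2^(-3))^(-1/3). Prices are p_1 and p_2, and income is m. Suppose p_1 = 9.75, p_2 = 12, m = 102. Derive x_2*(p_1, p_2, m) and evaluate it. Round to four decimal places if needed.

MRS = MU_x_1/MU_x_2 = (1/2)·(x_2/x_1)^(4). Set equal to p_1/p_2.
Hence x_2/x_1 = (2·p_1/p_2)^(1/(4)), i.e. raised to the 0.25 power.
With the ratio pinned down, the budget gives x_1* = m/(p_1 + p_2·(x_2/x_1)) and x_2* = (x_2/x_1)·x_1*.
Numerically x_2/x_1 = 1.12905, so x_1* = 102/(9.75 + 12·1.12905) = 4.3779 and x_2* = 1.12905·4.3779 = 4.9429.

x_2* = 4.9429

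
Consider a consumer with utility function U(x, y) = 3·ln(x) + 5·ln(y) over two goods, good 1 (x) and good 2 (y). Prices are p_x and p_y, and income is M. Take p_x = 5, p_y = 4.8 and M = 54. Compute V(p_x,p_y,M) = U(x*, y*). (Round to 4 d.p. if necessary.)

Demand: x*(p_x,p_y,M) = 0.375·M/p_x and y* = 0.625·M/p_y.
At p_x=5, p_y=4.8, M=54: x* = 0.375·54/5 = 4.05, y* = 7.0312.
Utility at the optimum: U(4.05, 7.0312) = 13.948.

V = 13.948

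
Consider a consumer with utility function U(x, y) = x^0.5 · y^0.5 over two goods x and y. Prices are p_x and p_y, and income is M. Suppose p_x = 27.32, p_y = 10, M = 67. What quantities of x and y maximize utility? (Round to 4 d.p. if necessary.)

x* = 1.2262, y* = 3.35

Tangency: MRS = y/x = p_x/p_y.
Rearranging, p_y·y = p_x·x. Substituting into the budget gives p_x·x·(1 + 1) = M.
Demand: x*(p_x,p_y,M) = 0.5·M/p_x and y* = 0.5·M/p_y.
At p_x=27.32, p_y=10, M=67: x* = 0.5·67/27.32 = 1.2262, y* = 3.35.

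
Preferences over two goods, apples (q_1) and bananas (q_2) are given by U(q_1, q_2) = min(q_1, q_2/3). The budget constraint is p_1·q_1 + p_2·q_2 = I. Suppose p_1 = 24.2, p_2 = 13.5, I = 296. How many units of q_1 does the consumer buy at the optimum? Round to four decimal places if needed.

With perfect complements, no substitution: consume in ratio q_1:q_2 = 1:3.
Budget: p_1·q_1 + p_2·3·q_1 = I, so (p_1 + 3·p_2)·q_1 = I.
Demand: q_1*(p_1,p_2,I) = I/(p_1 + 3·p_2), q_2* = 3·I/(p_1 + 3·p_2).
Here 24.2 + 3·13.5 = 64.7, giving q_1* = 4.575.

q_1* = 4.575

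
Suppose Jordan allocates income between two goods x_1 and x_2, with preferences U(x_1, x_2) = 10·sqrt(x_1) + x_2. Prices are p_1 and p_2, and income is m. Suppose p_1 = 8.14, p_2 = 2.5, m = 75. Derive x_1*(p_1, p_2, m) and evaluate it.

x_1* = 2.3581

Set MRS = p_1/p_2: 5·x_1^(−1/2) = p_1/p_2.
Solve: √x_1 = 5·p_2/p_1, so x_1*(p_1,p_2) = (5·p_2/p_1)², and x_2* = (m − p_1·x_1*)/p_2.
Plugging in: x_1* = (5·2.5/8.14)² = 2.3581.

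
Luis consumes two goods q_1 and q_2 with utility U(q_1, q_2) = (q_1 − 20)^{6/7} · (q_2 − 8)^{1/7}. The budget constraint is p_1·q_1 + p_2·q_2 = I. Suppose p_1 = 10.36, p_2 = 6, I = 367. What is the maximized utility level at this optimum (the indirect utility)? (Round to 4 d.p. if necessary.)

V = 7.7421

Substituting into the budget: q_1* = 20 + 6/7·(I − 20·p_1 − 8·p_2)/p_1, and q_2* = 8 + 1/7·(…)/p_2.
Discretionary income = 367 − 20·10.36 − 8·6 = 111.8; q_1* = 20 + 6/7·111.8/10.36 = 29.2499; q_2* = 8 + 1/7·111.8/6 = 10.6619.
Utility at the optimum: U(29.2499, 10.6619) = 7.7421.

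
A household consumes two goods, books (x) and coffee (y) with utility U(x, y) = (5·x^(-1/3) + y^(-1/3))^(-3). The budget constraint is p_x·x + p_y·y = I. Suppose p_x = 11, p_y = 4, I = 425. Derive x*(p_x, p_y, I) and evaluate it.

x* = 31.3545

From the CES first-order condition, 5·(y/x)^(4/3) = p_x/p_y.
Solve for the ratio: y/x = [(1/5)·p_x/p_y]^(0.75).
With the ratio pinned down, the budget gives x* = I/(p_x + p_y·(y/x)) and y* = (y/x)·x*.
Numerically y/x = 0.638663, so x* = 425/(11 + 4·0.638663) = 31.3545.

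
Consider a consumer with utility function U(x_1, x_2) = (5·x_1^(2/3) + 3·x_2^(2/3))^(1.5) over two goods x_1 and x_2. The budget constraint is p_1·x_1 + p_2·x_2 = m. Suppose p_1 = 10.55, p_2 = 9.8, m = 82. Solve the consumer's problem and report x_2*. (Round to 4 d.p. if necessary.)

MU_x_1 ∝ 5·x_1^(-1/3), MU_x_2 ∝ 3·x_2^(-1/3), so MRS = (5/3)·(x_2/x_1)^(1/3) = p_1/p_2.
Hence x_2/x_1 = ((3/5)·p_1/p_2)^(1/(1/3)), i.e. raised to the 3 power.
Substitute x_2 = (x_2/x_1)·x_1 into the budget: x_1* = m/(p_1 + p_2·(x_2/x_1)).
Numerically x_2/x_1 = 0.269484, so x_1* = 82/(10.55 + 9.8·0.269484) = 6.2164 and x_2* = 0.269484·6.2164 = 1.6752.

x_2* = 1.6752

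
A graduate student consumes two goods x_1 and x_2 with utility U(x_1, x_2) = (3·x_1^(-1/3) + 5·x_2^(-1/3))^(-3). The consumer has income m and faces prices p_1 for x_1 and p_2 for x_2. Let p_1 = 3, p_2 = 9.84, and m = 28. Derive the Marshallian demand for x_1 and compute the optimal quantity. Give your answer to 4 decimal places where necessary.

With the ratio pinned down, the budget gives x_1* = m/(p_1 + p_2·(x_2/x_1)) and x_2* = (x_2/x_1)·x_1*.
Numerically x_2/x_1 = 0.60184, so x_1* = 28/(3 + 9.84·0.60184) = 3.1383.

x_1* = 3.1383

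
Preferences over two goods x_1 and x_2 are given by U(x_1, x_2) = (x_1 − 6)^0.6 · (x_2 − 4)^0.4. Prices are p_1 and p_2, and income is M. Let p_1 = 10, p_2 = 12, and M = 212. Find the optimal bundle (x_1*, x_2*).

x_1* = 12.24, x_2* = 7.4667

Let x_1' = x_1−6, x_2' = x_2−4. MRS = (3/2)·x_2'/x_1' = p_1/p_2.
After buying the subsistence bundle (6, 4), a share 0.6 of the remaining income goes to x_1: x_1* = 6 + 0.6·(M − 6p_1 − 4p_2)/p_1.
Discretionary income = 212 − 6·10 − 4·12 = 104; x_1* = 6 + 0.6·104/10 = 12.24; x_2* = 4 + 0.4·104/12 = 7.4667.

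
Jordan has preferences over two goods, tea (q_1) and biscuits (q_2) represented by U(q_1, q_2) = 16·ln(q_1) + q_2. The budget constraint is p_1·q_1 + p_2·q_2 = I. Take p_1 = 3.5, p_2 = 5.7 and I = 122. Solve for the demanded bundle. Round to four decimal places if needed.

q_1* = 26.0571, q_2* = 5.4035

Set MRS = p_1/p_2: (16/q_1)/1 = p_1/p_2.
So q_1*(p_1,p_2) = 16·p_2/p_1, independent of income; and q_2* = (I − 16·p_2)/p_2.
At the given prices: q_1* = 16·5.7/3.5 = 26.0571, and q_2* = 5.4035.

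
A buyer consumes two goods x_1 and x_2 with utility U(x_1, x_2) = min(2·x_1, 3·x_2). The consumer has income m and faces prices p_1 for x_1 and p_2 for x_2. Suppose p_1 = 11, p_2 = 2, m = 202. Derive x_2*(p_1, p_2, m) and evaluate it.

With perfect complements, no substitution: consume in ratio x_1:x_2 = 3:2.
Budget: p_1·x_1 + p_2·(2/3)·x_1 = m, so (3·p_1 + 2·p_2)·x_1 = 3·m.
Demand: x_1*(p_1,p_2,m) = 3·m/(3·p_1 + 2·p_2), x_2* = 2·m/(3·p_1 + 2·p_2).
Here 3·11 + 2·2 = 37, giving x_2* = 10.9189.

x_2* = 10.9189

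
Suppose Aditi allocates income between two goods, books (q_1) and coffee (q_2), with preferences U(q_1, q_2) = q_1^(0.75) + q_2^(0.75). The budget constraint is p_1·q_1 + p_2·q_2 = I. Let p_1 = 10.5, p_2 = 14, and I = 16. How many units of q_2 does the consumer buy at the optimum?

MU_q_1 ∝ q_1^(-0.25), MU_q_2 ∝ q_2^(-0.25), so MRS = (q_2/q_1)^(0.25) = p_1/p_2.
Solve for the ratio: q_2/q_1 = [p_1/p_2]^(4).
With the ratio pinned down, the budget gives q_1* = I/(p_1 + p_2·(q_2/q_1)) and q_2* = (q_2/q_1)·q_1*.
Numerically q_2/q_1 = 0.316406, so q_1* = 16/(10.5 + 14·0.316406) = 1.0717 and q_2* = 0.316406·1.0717 = 0.3391.

q_2* = 0.3391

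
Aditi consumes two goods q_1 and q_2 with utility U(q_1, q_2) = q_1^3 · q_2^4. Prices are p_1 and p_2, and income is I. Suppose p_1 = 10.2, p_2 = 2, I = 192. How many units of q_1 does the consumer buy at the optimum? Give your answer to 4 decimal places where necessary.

MU_q_1/MU_q_2 = (3·q_2)/(4·q_1); tangency sets this equal to p_1/p_2.
So 3·p_2·q_2 = 4·p_1·q_1; combined with the budget, a share 3/7 of income goes to q_1.
Demand: q_1*(p_1,p_2,I) = 3/7·I/p_1 and q_2* = 4/7·I/p_2.
At p_1=10.2, p_2=2, I=192: q_1* = 3/7·192/10.2 = 8.0672.

q_1* = 8.0672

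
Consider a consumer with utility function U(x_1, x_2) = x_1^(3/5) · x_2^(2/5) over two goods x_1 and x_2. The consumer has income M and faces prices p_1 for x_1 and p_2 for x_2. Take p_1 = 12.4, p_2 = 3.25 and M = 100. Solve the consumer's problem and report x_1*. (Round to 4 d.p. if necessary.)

x_1* = 4.8387

MU_x_1/MU_x_2 = (0.6·x_2)/(0.4·x_1); tangency sets this equal to p_1/p_2.
So 0.6·p_2·x_2 = 0.4·p_1·x_1; combined with the budget, a share 0.6 of income goes to x_1.
Demand: x_1*(p_1,p_2,M) = 0.6·M/p_1 and x_2* = 0.4·M/p_2.
At p_1=12.4, p_2=3.25, M=100: x_1* = 0.6·100/12.4 = 4.8387.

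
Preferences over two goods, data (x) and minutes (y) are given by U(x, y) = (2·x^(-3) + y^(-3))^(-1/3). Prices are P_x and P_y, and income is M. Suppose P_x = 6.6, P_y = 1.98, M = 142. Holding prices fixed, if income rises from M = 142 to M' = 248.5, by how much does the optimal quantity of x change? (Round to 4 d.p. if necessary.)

From the CES first-order condition, 2·(y/x)^(4) = P_x/P_y.
Hence y/x = ((1/2)·P_x/P_y)^(1/(4)), i.e. raised to the 0.25 power.
Substitute y = (y/x)·x into the budget: x* = M/(P_x + P_y·(y/x)).
Numerically y/x = 1.136219, so x* = 142/(6.6 + 1.98·1.136219) = 16.0457.
At M' = 248.5: x* = 28.08. Change: 28.08 − 16.0457 = 12.0343.

Δx* = 12.0343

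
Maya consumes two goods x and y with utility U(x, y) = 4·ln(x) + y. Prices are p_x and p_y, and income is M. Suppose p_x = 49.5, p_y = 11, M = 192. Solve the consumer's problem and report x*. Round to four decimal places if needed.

x* = 0.8889

Set MRS = p_x/p_y: (4/x)/1 = p_x/p_y.
So x*(p_x,p_y) = 4·p_y/p_x, independent of income; and y* = (M − 4·p_y)/p_y.
At the given prices: x* = 4·11/49.5 = 0.8889.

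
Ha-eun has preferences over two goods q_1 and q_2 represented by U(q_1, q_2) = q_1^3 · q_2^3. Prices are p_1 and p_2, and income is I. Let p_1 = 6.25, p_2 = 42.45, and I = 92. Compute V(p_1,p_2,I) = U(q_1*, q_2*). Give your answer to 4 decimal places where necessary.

V = 507.3105

At p_1=6.25, p_2=42.45, I=92: q_1* = 0.5·92/6.25 = 7.36, q_2* = 1.0836.
Utility at the optimum: U(7.36, 1.0836) = 507.3105.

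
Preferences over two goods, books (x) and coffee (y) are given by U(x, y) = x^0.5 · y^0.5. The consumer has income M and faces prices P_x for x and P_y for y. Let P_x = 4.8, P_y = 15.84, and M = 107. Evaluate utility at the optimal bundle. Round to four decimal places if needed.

Tangency: MRS = y/x = P_x/P_y.
Rearranging, P_y·y = P_x·x. Substituting into the budget gives P_x·x·(1 + 1) = M.
Demand: x*(P_x,P_y,M) = 0.5·M/P_x and y* = 0.5·M/P_y.
At P_x=4.8, P_y=15.84, M=107: x* = 0.5·107/4.8 = 11.1458, y* = 3.3775.
Utility at the optimum: U(11.1458, 3.3775) = 6.1356.

V = 6.1356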